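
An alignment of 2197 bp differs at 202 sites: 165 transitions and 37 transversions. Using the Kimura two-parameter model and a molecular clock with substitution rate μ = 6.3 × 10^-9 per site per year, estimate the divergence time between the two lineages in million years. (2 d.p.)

P = 165/2197 ≈ 0.075102 and Q = 37/2197 ≈ 0.016841.
Under the Kimura two-parameter model, d = −½ ln(1 − 2P − Q) − ¼ ln(1 − 2Q).
1 − 2P − Q = 0.832955, giving −½ ln(0.832955) = 0.091388.
1 − 2Q = 0.966318, giving −¼ ln(0.966318) = 0.008566.
d = 0.091388 + 0.008566 = 0.099954.
Under a molecular clock d = 2μt, so t = d/(2μ) = 0.099954 / (2 × 6.3 × 10^-9) = 7.93 million years.

7.93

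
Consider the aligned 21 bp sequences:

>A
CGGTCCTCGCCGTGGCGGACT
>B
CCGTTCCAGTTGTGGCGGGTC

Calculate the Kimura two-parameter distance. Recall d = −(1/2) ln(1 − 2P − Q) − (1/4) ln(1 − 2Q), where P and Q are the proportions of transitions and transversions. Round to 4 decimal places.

0.7704

Of 21 sites, 7 differences are transitions and 2 are transversions, so P = 7/21 ≈ 0.333333 and Q = 2/21 ≈ 0.095238.
Under the Kimura two-parameter model, d = −½ ln(1 − 2P − Q) − ¼ ln(1 − 2Q).
1 − 2P − Q = 0.238096, giving −½ ln(0.238096) = 0.717541.
1 − 2Q = 0.809524, giving −¼ ln(0.809524) = 0.052827.
d = 0.717541 + 0.052827 = 0.770368.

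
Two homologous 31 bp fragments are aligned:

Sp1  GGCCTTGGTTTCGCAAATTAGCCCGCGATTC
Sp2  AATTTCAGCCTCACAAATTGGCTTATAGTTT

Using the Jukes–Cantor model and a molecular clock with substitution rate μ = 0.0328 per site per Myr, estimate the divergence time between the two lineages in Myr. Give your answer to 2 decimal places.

The sequences differ at 17 of 31 sites, so p = 17/31 ≈ 0.548387.
d = −(3/4) ln(1 − 4p/3) = −0.75 ln(1 − 0.731183) = −0.75 ln(0.268817)
  = −0.75 × (-1.313724) = 0.985293 substitutions/site.
Under a molecular clock d = 2μt, so t = d/(2μ) = 0.985293 / (2 × 0.0328) = 15.02 Myr.

15.02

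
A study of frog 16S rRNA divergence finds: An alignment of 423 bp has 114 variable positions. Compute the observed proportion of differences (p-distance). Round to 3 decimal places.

p = 114/423 = 0.269503… ≈ 0.270 (to 3 d.p.).

0.270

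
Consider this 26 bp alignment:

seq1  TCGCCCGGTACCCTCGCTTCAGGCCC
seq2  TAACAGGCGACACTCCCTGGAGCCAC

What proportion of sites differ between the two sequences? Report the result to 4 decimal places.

0.4615

The sequences differ at 12 of 26 positions.
p = 12/26 = 0.461538… ≈ 0.4615 (to 4 d.p.).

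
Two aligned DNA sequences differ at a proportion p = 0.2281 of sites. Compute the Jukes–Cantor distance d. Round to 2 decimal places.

d = −(3/4) ln(1 − 4p/3) = −0.75 ln(1 − 0.304133) = −0.75 ln(0.695867)
  = −0.75 × (-0.362597) = 0.271948 substitutions/site.

0.27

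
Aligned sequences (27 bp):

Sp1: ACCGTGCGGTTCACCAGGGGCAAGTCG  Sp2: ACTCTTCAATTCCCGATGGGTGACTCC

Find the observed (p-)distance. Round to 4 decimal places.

The sequences differ at 12 of 27 positions.
p = 12/27 = 0.444444… ≈ 0.4444 (to 4 d.p.).

0.4444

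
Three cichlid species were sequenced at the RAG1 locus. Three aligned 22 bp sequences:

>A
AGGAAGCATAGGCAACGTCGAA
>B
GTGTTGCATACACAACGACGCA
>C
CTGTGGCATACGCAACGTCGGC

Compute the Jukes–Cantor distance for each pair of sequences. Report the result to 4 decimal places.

A–B: 8/22 sites differ → p ≈ 0.363636, d = −0.75 ln(1 − 0.484848) = 0.497470 ≈ 0.4975.
A–C: 7/22 sites differ → p ≈ 0.318182, d = −0.75 ln(1 − 0.424243) = 0.414052 ≈ 0.4141.
B–C: 6/22 sites differ → p ≈ 0.272727, d = −0.75 ln(1 − 0.363636) = 0.338988 ≈ 0.3390.

d(A,B) = 0.4975, d(A,C) = 0.4141, d(B,C) = 0.3390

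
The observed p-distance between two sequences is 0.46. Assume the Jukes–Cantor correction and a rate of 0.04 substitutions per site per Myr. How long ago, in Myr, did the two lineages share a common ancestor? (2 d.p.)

8.91

d = −(3/4) ln(1 − 4p/3) = −0.75 ln(1 − 0.613333) = −0.75 ln(0.386667)
  = −0.75 × (-0.950191) = 0.712643 substitutions/site.
Under a molecular clock d = 2μt, so t = d/(2μ) = 0.712643 / (2 × 0.04) = 8.91 Myr.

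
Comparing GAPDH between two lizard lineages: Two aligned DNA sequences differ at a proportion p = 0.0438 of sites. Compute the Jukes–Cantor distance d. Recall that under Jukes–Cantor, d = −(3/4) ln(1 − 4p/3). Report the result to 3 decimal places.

0.045

d = −(3/4) ln(1 − 4p/3) = −0.75 ln(1 − 0.0584) = −0.75 ln(0.9416)
  = −0.75 × (-0.060175) = 0.045131 substitutions/site.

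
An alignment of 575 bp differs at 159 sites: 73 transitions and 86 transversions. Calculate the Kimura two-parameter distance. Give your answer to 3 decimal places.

P = 73/575 ≈ 0.126957 and Q = 86/575 ≈ 0.149565.
Under the Kimura two-parameter model, d = −½ ln(1 − 2P − Q) − ¼ ln(1 − 2Q).
1 − 2P − Q = 0.596521, giving −½ ln(0.596521) = 0.258320.
1 − 2Q = 0.70087, giving −¼ ln(0.70087) = 0.088858.
d = 0.258320 + 0.088858 = 0.347178.

0.347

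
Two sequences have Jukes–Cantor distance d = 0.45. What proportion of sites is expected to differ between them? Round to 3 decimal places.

0.338

p = (3/4)(1 − e^(−4d/3)) = 0.75 × (1 − e^(-0.6)) = 0.75 × (1 − 0.548812) = 0.338391.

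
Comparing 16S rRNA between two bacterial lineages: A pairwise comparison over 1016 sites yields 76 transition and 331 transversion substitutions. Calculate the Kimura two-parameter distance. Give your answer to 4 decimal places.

0.5861

P = 76/1016 ≈ 0.074803 and Q = 331/1016 ≈ 0.325787.
Under the Kimura two-parameter model, d = −½ ln(1 − 2P − Q) − ¼ ln(1 − 2Q).
1 − 2P − Q = 0.524607, giving −½ ln(0.524607) = 0.322553.
1 − 2Q = 0.348426, giving −¼ ln(0.348426) = 0.263582.
d = 0.322553 + 0.263582 = 0.586135.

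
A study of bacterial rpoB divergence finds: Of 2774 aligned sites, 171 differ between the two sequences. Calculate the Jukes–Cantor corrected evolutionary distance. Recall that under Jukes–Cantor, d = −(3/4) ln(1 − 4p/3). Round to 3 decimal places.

p = 171/2774 ≈ 0.061644.
d = −(3/4) ln(1 − 4p/3) = −0.75 ln(1 − 0.082192) = −0.75 ln(0.917808)
  = −0.75 × (-0.085767) = 0.064325 substitutions/site.

0.064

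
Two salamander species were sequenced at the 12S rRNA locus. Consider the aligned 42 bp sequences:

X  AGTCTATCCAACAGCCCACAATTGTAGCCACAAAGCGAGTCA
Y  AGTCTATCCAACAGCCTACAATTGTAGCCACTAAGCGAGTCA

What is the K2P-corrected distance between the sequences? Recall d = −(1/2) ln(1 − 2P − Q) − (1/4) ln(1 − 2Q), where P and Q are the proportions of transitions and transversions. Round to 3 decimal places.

Of 42 sites, 1 differences are transitions and 1 are transversions, so P = 1/42 ≈ 0.02381 and Q = 1/42 ≈ 0.02381.
Under the Kimura two-parameter model, d = −½ ln(1 − 2P − Q) − ¼ ln(1 − 2Q).
1 − 2P − Q = 0.92857, giving −½ ln(0.92857) = 0.037055.
1 − 2Q = 0.95238, giving −¼ ln(0.95238) = 0.012198.
d = 0.037055 + 0.012198 = 0.049253.

0.049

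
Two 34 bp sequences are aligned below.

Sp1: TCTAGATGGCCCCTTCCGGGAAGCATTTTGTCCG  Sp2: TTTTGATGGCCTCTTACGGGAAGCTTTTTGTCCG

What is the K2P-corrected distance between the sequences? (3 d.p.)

Of 34 sites, 2 differences are transitions and 3 are transversions, so P = 2/34 ≈ 0.058824 and Q = 3/34 ≈ 0.088235.
Under the Kimura two-parameter model, d = −½ ln(1 − 2P − Q) − ¼ ln(1 − 2Q).
1 − 2P − Q = 0.794117, giving −½ ln(0.794117) = 0.115262.
1 − 2Q = 0.82353, giving −¼ ln(0.82353) = 0.048539.
d = 0.115262 + 0.048539 = 0.163801.

0.164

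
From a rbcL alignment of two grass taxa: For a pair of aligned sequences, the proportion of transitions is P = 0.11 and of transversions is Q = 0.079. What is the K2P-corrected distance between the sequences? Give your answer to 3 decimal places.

Under the Kimura two-parameter model, d = −½ ln(1 − 2P − Q) − ¼ ln(1 − 2Q).
1 − 2P − Q = 0.701, giving −½ ln(0.701) = 0.177624.
1 − 2Q = 0.842, giving −¼ ln(0.842) = 0.042994.
d = 0.177624 + 0.042994 = 0.220618.

0.221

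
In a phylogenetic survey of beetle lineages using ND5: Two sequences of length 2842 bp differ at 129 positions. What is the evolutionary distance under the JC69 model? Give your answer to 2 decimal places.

p = 129/2842 ≈ 0.045391.
d = −(3/4) ln(1 − 4p/3) = −0.75 ln(1 − 0.060521) = −0.75 ln(0.939479)
  = −0.75 × (-0.062430) = 0.046823 substitutions/site.

0.05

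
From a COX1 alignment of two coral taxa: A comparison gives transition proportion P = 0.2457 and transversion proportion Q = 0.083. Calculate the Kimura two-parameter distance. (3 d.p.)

0.473

Under the Kimura two-parameter model, d = −½ ln(1 − 2P − Q) − ¼ ln(1 − 2Q).
1 − 2P − Q = 0.4256, giving −½ ln(0.4256) = 0.427128.
1 − 2Q = 0.834, giving −¼ ln(0.834) = 0.045380.
d = 0.427128 + 0.045380 = 0.472508.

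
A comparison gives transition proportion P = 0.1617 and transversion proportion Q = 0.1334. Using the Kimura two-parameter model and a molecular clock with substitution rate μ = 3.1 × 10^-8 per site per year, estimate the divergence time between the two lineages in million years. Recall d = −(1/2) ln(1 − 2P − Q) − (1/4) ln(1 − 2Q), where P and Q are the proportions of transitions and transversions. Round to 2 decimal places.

6.17

Under the Kimura two-parameter model, d = −½ ln(1 − 2P − Q) − ¼ ln(1 − 2Q).
1 − 2P − Q = 0.5432, giving −½ ln(0.5432) = 0.305139.
1 − 2Q = 0.7332, giving −¼ ln(0.7332) = 0.077584.
d = 0.305139 + 0.077584 = 0.382723.
Under a molecular clock d = 2μt, so t = d/(2μ) = 0.382723 / (2 × 3.1 × 10^-8) = 6.17 million years.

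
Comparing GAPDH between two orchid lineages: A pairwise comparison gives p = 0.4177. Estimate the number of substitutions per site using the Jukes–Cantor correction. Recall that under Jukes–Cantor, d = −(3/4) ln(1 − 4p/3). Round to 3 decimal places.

d = −(3/4) ln(1 − 4p/3) = −0.75 ln(1 − 0.556933) = −0.75 ln(0.443067)
  = −0.75 × (-0.814034) = 0.610526 substitutions/site.

0.611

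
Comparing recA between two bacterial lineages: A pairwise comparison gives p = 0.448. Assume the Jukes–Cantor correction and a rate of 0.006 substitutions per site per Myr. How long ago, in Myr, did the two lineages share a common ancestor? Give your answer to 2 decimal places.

d = −(3/4) ln(1 − 4p/3) = −0.75 ln(1 − 0.597333) = −0.75 ln(0.402667)
  = −0.75 × (-0.909645) = 0.682234 substitutions/site.
Under a molecular clock d = 2μt, so t = d/(2μ) = 0.682234 / (2 × 0.006) = 56.85 Myr.

56.85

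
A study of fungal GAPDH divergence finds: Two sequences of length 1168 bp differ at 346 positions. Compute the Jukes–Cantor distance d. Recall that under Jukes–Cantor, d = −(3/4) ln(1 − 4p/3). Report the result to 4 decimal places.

0.3769

p = 346/1168 ≈ 0.296233.
d = −(3/4) ln(1 − 4p/3) = −0.75 ln(1 − 0.394977) = −0.75 ln(0.605023)
  = −0.75 × (-0.502489) = 0.376867 substitutions/site.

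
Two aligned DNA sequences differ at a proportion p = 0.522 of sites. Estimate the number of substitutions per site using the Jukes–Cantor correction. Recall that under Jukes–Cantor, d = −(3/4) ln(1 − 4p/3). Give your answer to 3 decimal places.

0.893

d = −(3/4) ln(1 − 4p/3) = −0.75 ln(1 − 0.696) = −0.75 ln(0.304)
  = −0.75 × (-1.190728) = 0.893046 substitutions/site.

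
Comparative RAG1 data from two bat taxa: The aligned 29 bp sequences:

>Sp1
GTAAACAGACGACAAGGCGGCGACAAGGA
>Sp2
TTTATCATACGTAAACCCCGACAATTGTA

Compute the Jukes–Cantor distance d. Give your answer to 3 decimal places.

The sequences differ at 15 of 29 sites, so p = 15/29 ≈ 0.517241.
d = −(3/4) ln(1 − 4p/3) = −0.75 ln(1 − 0.689655) = −0.75 ln(0.310345)
  = −0.75 × (-1.170071) = 0.877553 substitutions/site.

0.878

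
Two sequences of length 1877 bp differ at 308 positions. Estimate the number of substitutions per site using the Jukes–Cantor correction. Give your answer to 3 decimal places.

0.185

p = 308/1877 ≈ 0.164092.
d = −(3/4) ln(1 − 4p/3) = −0.75 ln(1 − 0.218789) = −0.75 ln(0.781211)
  = −0.75 × (-0.246910) = 0.185183 substitutions/site.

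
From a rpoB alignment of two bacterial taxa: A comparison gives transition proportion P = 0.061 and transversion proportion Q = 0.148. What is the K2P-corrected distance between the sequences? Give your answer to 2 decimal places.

0.25

Under the Kimura two-parameter model, d = −½ ln(1 − 2P − Q) − ¼ ln(1 − 2Q).
1 − 2P − Q = 0.73, giving −½ ln(0.73) = 0.157355.
1 − 2Q = 0.704, giving −¼ ln(0.704) = 0.087744.
d = 0.157355 + 0.087744 = 0.245099.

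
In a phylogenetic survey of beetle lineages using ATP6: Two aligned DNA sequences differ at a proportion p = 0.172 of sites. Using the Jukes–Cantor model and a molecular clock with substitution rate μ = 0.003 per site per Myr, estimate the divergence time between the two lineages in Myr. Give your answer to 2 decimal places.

d = −(3/4) ln(1 − 4p/3) = −0.75 ln(1 − 0.229333) = −0.75 ln(0.770667)
  = −0.75 × (-0.260499) = 0.195374 substitutions/site.
Under a molecular clock d = 2μt, so t = d/(2μ) = 0.195374 / (2 × 0.003) = 32.56 Myr.

32.56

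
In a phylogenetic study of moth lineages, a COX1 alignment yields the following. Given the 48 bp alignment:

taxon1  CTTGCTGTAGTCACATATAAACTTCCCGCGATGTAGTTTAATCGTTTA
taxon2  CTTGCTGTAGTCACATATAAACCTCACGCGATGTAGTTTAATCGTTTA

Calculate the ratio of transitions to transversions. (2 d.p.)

Transitions are A↔G and C↔T; transversions are all other mismatches.
Transitions: 1. Transversions: 1.
R = 1/1 = 1.00.

1.00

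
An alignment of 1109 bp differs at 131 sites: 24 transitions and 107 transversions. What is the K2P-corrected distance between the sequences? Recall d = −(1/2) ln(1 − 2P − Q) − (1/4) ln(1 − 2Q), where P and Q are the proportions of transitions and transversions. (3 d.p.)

0.129

P = 24/1109 ≈ 0.021641 and Q = 107/1109 ≈ 0.096483.
Under the Kimura two-parameter model, d = −½ ln(1 − 2P − Q) − ¼ ln(1 − 2Q).
1 − 2P − Q = 0.860235, giving −½ ln(0.860235) = 0.075275.
1 − 2Q = 0.807034, giving −¼ ln(0.807034) = 0.053597.
d = 0.075275 + 0.053597 = 0.128872.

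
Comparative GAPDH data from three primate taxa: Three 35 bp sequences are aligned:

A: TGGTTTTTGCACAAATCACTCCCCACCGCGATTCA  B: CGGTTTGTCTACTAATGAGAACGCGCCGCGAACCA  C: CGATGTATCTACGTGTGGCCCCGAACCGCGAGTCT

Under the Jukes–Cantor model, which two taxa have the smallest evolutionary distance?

A–B: 13/35 differ, p = 0.371, d = 0.513.
A–C: 16/35 differ, p = 0.457, d = 0.705.
B–C: 15/35 differ, p = 0.429, d = 0.635.
The smallest distance is between A and B.

A and B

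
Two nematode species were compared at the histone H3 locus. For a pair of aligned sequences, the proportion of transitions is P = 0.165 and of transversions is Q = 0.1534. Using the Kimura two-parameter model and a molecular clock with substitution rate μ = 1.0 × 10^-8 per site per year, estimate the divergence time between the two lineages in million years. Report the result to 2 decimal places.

Under the Kimura two-parameter model, d = −½ ln(1 − 2P − Q) − ¼ ln(1 − 2Q).
1 − 2P − Q = 0.5166, giving −½ ln(0.5166) = 0.330243.
1 − 2Q = 0.6932, giving −¼ ln(0.6932) = 0.091609.
d = 0.330243 + 0.091609 = 0.421852.
Under a molecular clock d = 2μt, so t = d/(2μ) = 0.421852 / (2 × 1.0 × 10^-8) = 21.09 million years.

21.09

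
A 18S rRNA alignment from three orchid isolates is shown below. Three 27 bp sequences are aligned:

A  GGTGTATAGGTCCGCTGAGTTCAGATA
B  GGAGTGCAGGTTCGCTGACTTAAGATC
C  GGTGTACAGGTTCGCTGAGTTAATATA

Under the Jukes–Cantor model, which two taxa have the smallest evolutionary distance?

A–B: 7/27 differ, p = 0.259, d = 0.318.
A–C: 4/27 differ, p = 0.148, d = 0.165.
B–C: 5/27 differ, p = 0.185, d = 0.213.
The smallest distance is between A and C.

A and C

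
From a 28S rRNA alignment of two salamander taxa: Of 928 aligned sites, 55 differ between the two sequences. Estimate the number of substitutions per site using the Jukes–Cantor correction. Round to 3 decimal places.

p = 55/928 ≈ 0.059267.
d = −(3/4) ln(1 − 4p/3) = −0.75 ln(1 − 0.079023) = −0.75 ln(0.920977)
  = −0.75 × (-0.082320) = 0.061740 substitutions/site.

0.062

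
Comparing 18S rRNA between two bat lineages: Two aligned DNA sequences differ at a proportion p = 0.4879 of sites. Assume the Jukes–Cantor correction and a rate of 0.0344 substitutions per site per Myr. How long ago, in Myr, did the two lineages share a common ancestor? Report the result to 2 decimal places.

d = −(3/4) ln(1 − 4p/3) = −0.75 ln(1 − 0.650533) = −0.75 ln(0.349467)
  = −0.75 × (-1.051346) = 0.788510 substitutions/site.
Under a molecular clock d = 2μt, so t = d/(2μ) = 0.788510 / (2 × 0.0344) = 11.46 Myr.

11.46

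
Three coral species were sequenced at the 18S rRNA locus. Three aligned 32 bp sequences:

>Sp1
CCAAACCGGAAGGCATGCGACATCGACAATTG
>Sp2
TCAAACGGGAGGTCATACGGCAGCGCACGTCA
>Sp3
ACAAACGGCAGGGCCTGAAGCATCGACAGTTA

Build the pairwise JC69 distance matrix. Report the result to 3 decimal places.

Sp1–Sp2: 13/32 sites differ → p = 0.40625, d = −0.75 ln(1 − 0.541667) = 0.585119 ≈ 0.585.
Sp1–Sp3: 10/32 sites differ → p = 0.3125, d = −0.75 ln(1 − 0.416667) = 0.404248 ≈ 0.404.
Sp2–Sp3: 12/32 sites differ → p = 0.375, d = −0.75 ln(1 − 0.5) = 0.519860 ≈ 0.520.

d(Sp1,Sp2) = 0.585, d(Sp1,Sp3) = 0.404, d(Sp2,Sp3) = 0.520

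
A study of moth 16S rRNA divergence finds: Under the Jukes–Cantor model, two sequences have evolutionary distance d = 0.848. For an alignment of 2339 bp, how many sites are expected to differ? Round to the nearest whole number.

1188

Invert JC69: p = (3/4)(1 − e^(−4d/3)) = 0.75 × (1 − e^(-1.130667)) = 0.75 × (1 − 0.322818) = 0.507887.
Expected differing sites = pL ≈ 0.507887 × 2339 = 1187.947693 ≈ 1188.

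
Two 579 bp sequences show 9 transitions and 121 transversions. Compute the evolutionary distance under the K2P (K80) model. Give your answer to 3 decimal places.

0.273

P = 9/579 ≈ 0.015544 and Q = 121/579 ≈ 0.208981.
Under the Kimura two-parameter model, d = −½ ln(1 − 2P − Q) − ¼ ln(1 − 2Q).
1 − 2P − Q = 0.759931, giving −½ ln(0.759931) = 0.137264.
1 − 2Q = 0.582038, giving −¼ ln(0.582038) = 0.135305.
d = 0.137264 + 0.135305 = 0.272569.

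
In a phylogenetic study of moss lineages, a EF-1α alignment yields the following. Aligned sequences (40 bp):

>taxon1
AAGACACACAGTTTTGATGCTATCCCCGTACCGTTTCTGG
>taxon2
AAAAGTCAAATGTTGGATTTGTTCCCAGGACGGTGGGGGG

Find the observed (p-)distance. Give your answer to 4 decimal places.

The sequences differ at 18 of 40 positions.
p = 18/40 = 0.4500.

0.4500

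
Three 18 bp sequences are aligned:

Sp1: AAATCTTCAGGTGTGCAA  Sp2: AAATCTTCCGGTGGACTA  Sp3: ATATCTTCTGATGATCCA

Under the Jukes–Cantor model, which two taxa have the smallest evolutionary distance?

Sp1 and Sp2

Sp1–Sp2: 4/18 differ, p = 0.222, d = 0.264.
Sp1–Sp3: 6/18 differ, p = 0.333, d = 0.441.
Sp2–Sp3: 6/18 differ, p = 0.333, d = 0.441.
The smallest distance is between Sp1 and Sp2.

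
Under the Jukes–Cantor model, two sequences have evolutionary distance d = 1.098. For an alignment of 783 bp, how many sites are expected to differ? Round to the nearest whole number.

451

Invert JC69: p = (3/4)(1 − e^(−4d/3)) = 0.75 × (1 − e^(-1.464)) = 0.75 × (1 − 0.231309) = 0.576518.
Expected differing sites = pL ≈ 0.576518 × 783 = 451.413594 ≈ 451.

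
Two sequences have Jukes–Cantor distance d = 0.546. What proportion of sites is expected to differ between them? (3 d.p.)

0.388

p = (3/4)(1 − e^(−4d/3)) = 0.75 × (1 − e^(-0.728)) = 0.75 × (1 − 0.482874) = 0.387845.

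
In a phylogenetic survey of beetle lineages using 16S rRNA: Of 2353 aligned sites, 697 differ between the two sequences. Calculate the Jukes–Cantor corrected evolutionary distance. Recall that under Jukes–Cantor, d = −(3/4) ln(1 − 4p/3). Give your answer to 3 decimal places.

0.377

p = 697/2353 ≈ 0.296218.
d = −(3/4) ln(1 − 4p/3) = −0.75 ln(1 − 0.394957) = −0.75 ln(0.605043)
  = −0.75 × (-0.502456) = 0.376842 substitutions/site.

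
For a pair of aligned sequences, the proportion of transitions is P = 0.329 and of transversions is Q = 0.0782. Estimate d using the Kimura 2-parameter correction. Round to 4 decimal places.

Under the Kimura two-parameter model, d = −½ ln(1 − 2P − Q) − ¼ ln(1 − 2Q).
1 − 2P − Q = 0.2638, giving −½ ln(0.2638) = 0.666282.
1 − 2Q = 0.8436, giving −¼ ln(0.8436) = 0.042519.
d = 0.666282 + 0.042519 = 0.708801.

0.7088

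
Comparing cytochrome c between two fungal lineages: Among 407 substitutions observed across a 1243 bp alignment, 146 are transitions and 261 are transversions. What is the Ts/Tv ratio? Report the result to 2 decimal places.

R = 146/261 = 0.559386… ≈ 0.56 (to 2 d.p.).

0.56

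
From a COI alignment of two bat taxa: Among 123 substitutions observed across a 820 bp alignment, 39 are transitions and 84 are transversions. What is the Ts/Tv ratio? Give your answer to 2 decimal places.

0.46

R = 39/84 = 0.464285… ≈ 0.46 (to 2 d.p.).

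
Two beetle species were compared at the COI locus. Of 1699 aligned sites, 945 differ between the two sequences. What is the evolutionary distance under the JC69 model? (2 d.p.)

p = 945/1699 ≈ 0.55621.
d = −(3/4) ln(1 − 4p/3) = −0.75 ln(1 − 0.741613) = −0.75 ln(0.258387)
  = −0.75 × (-1.353297) = 1.014973 substitutions/site.

1.01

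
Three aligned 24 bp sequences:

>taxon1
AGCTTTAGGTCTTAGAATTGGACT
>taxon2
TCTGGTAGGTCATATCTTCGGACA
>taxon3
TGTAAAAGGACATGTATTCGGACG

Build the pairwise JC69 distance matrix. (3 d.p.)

taxon1–taxon2: 11/24 sites differ → p ≈ 0.458333, d = −0.75 ln(1 − 0.611111) = 0.708346 ≈ 0.708.
taxon1–taxon3: 12/24 sites differ → p = 0.5, d = −0.75 ln(1 − 0.666667) = 0.823960 ≈ 0.824.
taxon2–taxon3: 8/24 sites differ → p ≈ 0.333333, d = −0.75 ln(1 − 0.444444) = 0.440839 ≈ 0.441.

d(taxon1,taxon2) = 0.708, d(taxon1,taxon3) = 0.824, d(taxon2,taxon3) = 0.441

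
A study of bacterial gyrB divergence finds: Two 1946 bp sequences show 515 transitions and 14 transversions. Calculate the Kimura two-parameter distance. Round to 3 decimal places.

P = 515/1946 ≈ 0.264645 and Q = 14/1946 ≈ 0.007194.
Under the Kimura two-parameter model, d = −½ ln(1 − 2P − Q) − ¼ ln(1 − 2Q).
1 − 2P − Q = 0.463516, giving −½ ln(0.463516) = 0.384457.
1 − 2Q = 0.985612, giving −¼ ln(0.985612) = 0.003623.
d = 0.384457 + 0.003623 = 0.388080.

0.388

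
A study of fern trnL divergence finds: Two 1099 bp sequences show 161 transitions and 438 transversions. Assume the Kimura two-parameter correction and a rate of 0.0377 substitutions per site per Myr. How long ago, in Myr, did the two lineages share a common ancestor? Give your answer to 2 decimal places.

P = 161/1099 ≈ 0.146497 and Q = 438/1099 ≈ 0.398544.
Under the Kimura two-parameter model, d = −½ ln(1 − 2P − Q) − ¼ ln(1 − 2Q).
1 − 2P − Q = 0.308462, giving −½ ln(0.308462) = 0.588078.
1 − 2Q = 0.202912, giving −¼ ln(0.202912) = 0.398746.
d = 0.588078 + 0.398746 = 0.986824.
Under a molecular clock d = 2μt, so t = d/(2μ) = 0.986824 / (2 × 0.0377) = 13.09 Myr.

13.09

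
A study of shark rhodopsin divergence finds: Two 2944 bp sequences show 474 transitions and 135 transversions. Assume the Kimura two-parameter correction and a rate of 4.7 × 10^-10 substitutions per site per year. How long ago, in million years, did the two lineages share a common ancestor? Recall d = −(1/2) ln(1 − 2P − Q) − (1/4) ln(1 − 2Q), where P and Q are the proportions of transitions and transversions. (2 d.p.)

P = 474/2944 ≈ 0.161005 and Q = 135/2944 ≈ 0.045856.
Under the Kimura two-parameter model, d = −½ ln(1 − 2P − Q) − ¼ ln(1 − 2Q).
1 − 2P − Q = 0.632134, giving −½ ln(0.632134) = 0.229327.
1 − 2Q = 0.908288, giving −¼ ln(0.908288) = 0.024048.
d = 0.229327 + 0.024048 = 0.253375.
Under a molecular clock d = 2μt, so t = d/(2μ) = 0.253375 / (2 × 4.7 × 10^-10) = 269.55 million years.

269.55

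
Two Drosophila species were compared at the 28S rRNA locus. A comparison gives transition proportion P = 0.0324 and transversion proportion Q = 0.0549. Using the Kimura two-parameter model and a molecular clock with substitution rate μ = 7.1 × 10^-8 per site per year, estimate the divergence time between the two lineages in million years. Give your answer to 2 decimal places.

0.65

Under the Kimura two-parameter model, d = −½ ln(1 − 2P − Q) − ¼ ln(1 − 2Q).
1 − 2P − Q = 0.8803, giving −½ ln(0.8803) = 0.063746.
1 − 2Q = 0.8902, giving −¼ ln(0.8902) = 0.029077.
d = 0.063746 + 0.029077 = 0.092823.
Under a molecular clock d = 2μt, so t = d/(2μ) = 0.092823 / (2 × 7.1 × 10^-8) = 0.65 million years.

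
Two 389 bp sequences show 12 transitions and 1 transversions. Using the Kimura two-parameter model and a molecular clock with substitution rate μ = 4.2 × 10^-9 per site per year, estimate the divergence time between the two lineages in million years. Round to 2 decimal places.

4.11

P = 12/389 ≈ 0.030848 and Q = 1/389 ≈ 0.002571.
Under the Kimura two-parameter model, d = −½ ln(1 − 2P − Q) − ¼ ln(1 − 2Q).
1 − 2P − Q = 0.935733, giving −½ ln(0.935733) = 0.033213.
1 − 2Q = 0.994858, giving −¼ ln(0.994858) = 0.001289.
d = 0.033213 + 0.001289 = 0.034502.
Under a molecular clock d = 2μt, so t = d/(2μ) = 0.034502 / (2 × 4.2 × 10^-9) = 4.11 million years.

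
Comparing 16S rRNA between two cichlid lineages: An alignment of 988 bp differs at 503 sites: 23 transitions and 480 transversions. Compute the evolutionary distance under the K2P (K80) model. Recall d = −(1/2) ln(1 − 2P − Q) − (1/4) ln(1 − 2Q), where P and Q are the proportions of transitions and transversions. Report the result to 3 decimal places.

1.271

P = 23/988 ≈ 0.023279 and Q = 480/988 ≈ 0.48583.
Under the Kimura two-parameter model, d = −½ ln(1 − 2P − Q) − ¼ ln(1 − 2Q).
1 − 2P − Q = 0.467612, giving −½ ln(0.467612) = 0.380058.
1 − 2Q = 0.02834, giving −¼ ln(0.02834) = 0.890870.
d = 0.380058 + 0.890870 = 1.270928.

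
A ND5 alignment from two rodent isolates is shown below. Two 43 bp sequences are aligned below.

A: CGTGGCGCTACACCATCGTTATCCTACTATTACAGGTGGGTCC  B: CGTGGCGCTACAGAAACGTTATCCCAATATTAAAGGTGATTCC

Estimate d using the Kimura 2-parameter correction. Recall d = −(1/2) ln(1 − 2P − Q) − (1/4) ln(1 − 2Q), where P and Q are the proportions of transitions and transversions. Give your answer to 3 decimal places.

0.214

Of 43 sites, 2 differences are transitions and 6 are transversions, so P = 2/43 ≈ 0.046512 and Q = 6/43 ≈ 0.139535.
Under the Kimura two-parameter model, d = −½ ln(1 − 2P − Q) − ¼ ln(1 − 2Q).
1 − 2P − Q = 0.767441, giving −½ ln(0.767441) = 0.132347.
1 − 2Q = 0.72093, giving −¼ ln(0.72093) = 0.081803.
d = 0.132347 + 0.081803 = 0.214150.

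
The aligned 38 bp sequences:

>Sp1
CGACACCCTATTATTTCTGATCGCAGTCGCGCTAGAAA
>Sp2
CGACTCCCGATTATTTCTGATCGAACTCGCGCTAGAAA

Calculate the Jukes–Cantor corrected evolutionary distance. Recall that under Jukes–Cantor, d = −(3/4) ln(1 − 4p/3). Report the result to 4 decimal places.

0.1134

The sequences differ at 4 of 38 sites (5, 9, 24, 26), so p = 4/38 ≈ 0.105263.
d = −(3/4) ln(1 − 4p/3) = −0.75 ln(1 − 0.140351) = −0.75 ln(0.859649)
  = −0.75 × (-0.151231) = 0.113423 substitutions/site.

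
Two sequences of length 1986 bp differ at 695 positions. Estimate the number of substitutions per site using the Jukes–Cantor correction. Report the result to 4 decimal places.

p = 695/1986 ≈ 0.34995.
d = −(3/4) ln(1 − 4p/3) = −0.75 ln(1 − 0.4666) = −0.75 ln(0.5334)
  = −0.75 × (-0.628484) = 0.471363 substitutions/site.

0.4714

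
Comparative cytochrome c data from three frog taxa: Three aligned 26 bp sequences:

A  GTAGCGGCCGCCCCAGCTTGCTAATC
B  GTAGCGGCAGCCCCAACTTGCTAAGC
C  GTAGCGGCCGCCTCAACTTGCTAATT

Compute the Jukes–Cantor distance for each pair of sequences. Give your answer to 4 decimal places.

d(A,B) = 0.1253, d(A,C) = 0.1253, d(B,C) = 0.1722

A–B: 3/26 sites differ → p ≈ 0.115385, d = −0.75 ln(1 − 0.153847) = 0.125291 ≈ 0.1253.
A–C: 3/26 sites differ → p ≈ 0.115385, d = −0.75 ln(1 − 0.153847) = 0.125291 ≈ 0.1253.
B–C: 4/26 sites differ → p ≈ 0.153846, d = −0.75 ln(1 − 0.205128) = 0.172181 ≈ 0.1722.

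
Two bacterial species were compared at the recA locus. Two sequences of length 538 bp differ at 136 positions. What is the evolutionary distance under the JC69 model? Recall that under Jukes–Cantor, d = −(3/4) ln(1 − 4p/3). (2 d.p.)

0.31

p = 136/538 ≈ 0.252788.
d = −(3/4) ln(1 − 4p/3) = −0.75 ln(1 − 0.337051) = −0.75 ln(0.662949)
  = −0.75 × (-0.411057) = 0.308293 substitutions/site.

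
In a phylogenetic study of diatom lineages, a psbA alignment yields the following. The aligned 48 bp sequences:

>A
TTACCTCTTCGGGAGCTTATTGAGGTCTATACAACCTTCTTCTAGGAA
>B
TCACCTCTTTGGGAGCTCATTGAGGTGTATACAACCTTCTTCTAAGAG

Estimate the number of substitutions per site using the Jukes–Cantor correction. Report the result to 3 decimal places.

The sequences differ at 6 of 48 sites (2, 10, 18, 27, 45, 48), so p = 6/48 = 0.125.
d = −(3/4) ln(1 − 4p/3) = −0.75 ln(1 − 0.166667) = −0.75 ln(0.833333)
  = −0.75 × (-0.182322) = 0.136742 substitutions/site.

0.137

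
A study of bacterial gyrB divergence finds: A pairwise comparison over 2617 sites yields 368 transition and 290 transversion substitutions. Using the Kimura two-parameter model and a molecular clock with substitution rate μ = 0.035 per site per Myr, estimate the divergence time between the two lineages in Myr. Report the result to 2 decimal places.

4.45

P = 368/2617 ≈ 0.140619 and Q = 290/2617 ≈ 0.110814.
Under the Kimura two-parameter model, d = −½ ln(1 − 2P − Q) − ¼ ln(1 − 2Q).
1 − 2P − Q = 0.607948, giving −½ ln(0.607948) = 0.248833.
1 − 2Q = 0.778372, giving −¼ ln(0.778372) = 0.062638.
d = 0.248833 + 0.062638 = 0.311471.
Under a molecular clock d = 2μt, so t = d/(2μ) = 0.311471 / (2 × 0.035) = 4.45 Myr.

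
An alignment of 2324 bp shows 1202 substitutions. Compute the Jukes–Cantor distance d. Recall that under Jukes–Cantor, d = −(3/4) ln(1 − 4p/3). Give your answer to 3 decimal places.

0.877

p = 1202/2324 ≈ 0.517212.
d = −(3/4) ln(1 − 4p/3) = −0.75 ln(1 − 0.689616) = −0.75 ln(0.310384)
  = −0.75 × (-1.169945) = 0.877459 substitutions/site.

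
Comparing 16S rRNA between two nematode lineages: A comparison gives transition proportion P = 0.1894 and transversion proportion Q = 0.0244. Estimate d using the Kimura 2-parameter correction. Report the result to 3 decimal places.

Under the Kimura two-parameter model, d = −½ ln(1 − 2P − Q) − ¼ ln(1 − 2Q).
1 − 2P − Q = 0.5968, giving −½ ln(0.5968) = 0.258087.
1 − 2Q = 0.9512, giving −¼ ln(0.9512) = 0.012508.
d = 0.258087 + 0.012508 = 0.270595.

0.271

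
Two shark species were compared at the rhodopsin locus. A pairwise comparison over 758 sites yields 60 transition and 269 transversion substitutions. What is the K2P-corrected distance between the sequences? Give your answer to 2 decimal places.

P = 60/758 ≈ 0.079156 and Q = 269/758 ≈ 0.354881.
Under the Kimura two-parameter model, d = −½ ln(1 − 2P − Q) − ¼ ln(1 − 2Q).
1 − 2P − Q = 0.486807, giving −½ ln(0.486807) = 0.359944.
1 − 2Q = 0.290238, giving −¼ ln(0.290238) = 0.309264.
d = 0.359944 + 0.309264 = 0.669208.

0.67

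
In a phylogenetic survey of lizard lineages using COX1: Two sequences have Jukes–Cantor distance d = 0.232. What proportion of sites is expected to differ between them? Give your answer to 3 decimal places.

p = (3/4)(1 − e^(−4d/3)) = 0.75 × (1 − e^(-0.309333)) = 0.75 × (1 − 0.733936) = 0.199548.

0.200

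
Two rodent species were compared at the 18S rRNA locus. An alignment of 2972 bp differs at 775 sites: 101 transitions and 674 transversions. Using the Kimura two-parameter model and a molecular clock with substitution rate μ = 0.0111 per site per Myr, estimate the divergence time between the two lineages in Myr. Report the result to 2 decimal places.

14.67

P = 101/2972 ≈ 0.033984 and Q = 674/2972 ≈ 0.226783.
Under the Kimura two-parameter model, d = −½ ln(1 − 2P − Q) − ¼ ln(1 − 2Q).
1 − 2P − Q = 0.705249, giving −½ ln(0.705249) = 0.174602.
1 − 2Q = 0.546434, giving −¼ ln(0.546434) = 0.151085.
d = 0.174602 + 0.151085 = 0.325687.
Under a molecular clock d = 2μt, so t = d/(2μ) = 0.325687 / (2 × 0.0111) = 14.67 Myr.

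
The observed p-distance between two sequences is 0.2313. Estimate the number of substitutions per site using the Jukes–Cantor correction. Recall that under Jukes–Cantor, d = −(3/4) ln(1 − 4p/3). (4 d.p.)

0.2766

d = −(3/4) ln(1 − 4p/3) = −0.75 ln(1 − 0.3084) = −0.75 ln(0.6916)
  = −0.75 × (-0.368748) = 0.276561 substitutions/site.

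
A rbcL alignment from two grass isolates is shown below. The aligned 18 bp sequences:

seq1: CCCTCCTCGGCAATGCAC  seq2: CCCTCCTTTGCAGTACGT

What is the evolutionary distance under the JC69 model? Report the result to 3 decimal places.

0.441

The sequences differ at 6 of 18 sites (8, 9, 13, 15, 17, 18), so p = 6/18 ≈ 0.333333.
d = −(3/4) ln(1 − 4p/3) = −0.75 ln(1 − 0.444444) = −0.75 ln(0.555556)
  = −0.75 × (-0.587786) = 0.440840 substitutions/site.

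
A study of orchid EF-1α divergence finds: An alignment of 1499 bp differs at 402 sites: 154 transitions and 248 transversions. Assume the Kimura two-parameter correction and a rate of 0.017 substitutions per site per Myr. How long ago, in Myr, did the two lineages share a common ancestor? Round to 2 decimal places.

P = 154/1499 ≈ 0.102735 and Q = 248/1499 ≈ 0.165444.
Under the Kimura two-parameter model, d = −½ ln(1 − 2P − Q) − ¼ ln(1 − 2Q).
1 − 2P − Q = 0.629086, giving −½ ln(0.629086) = 0.231744.
1 − 2Q = 0.669112, giving −¼ ln(0.669112) = 0.100451.
d = 0.231744 + 0.100451 = 0.332195.
Under a molecular clock d = 2μt, so t = d/(2μ) = 0.332195 / (2 × 0.017) = 9.77 Myr.

9.77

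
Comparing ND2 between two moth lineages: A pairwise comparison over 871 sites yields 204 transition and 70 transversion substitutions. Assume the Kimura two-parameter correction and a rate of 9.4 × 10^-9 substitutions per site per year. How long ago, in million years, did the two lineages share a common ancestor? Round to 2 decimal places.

23.50

P = 204/871 ≈ 0.234214 and Q = 70/871 ≈ 0.080367.
Under the Kimura two-parameter model, d = −½ ln(1 − 2P − Q) − ¼ ln(1 − 2Q).
1 − 2P − Q = 0.451205, giving −½ ln(0.451205) = 0.397917.
1 − 2Q = 0.839266, giving −¼ ln(0.839266) = 0.043807.
d = 0.397917 + 0.043807 = 0.441724.
Under a molecular clock d = 2μt, so t = d/(2μ) = 0.441724 / (2 × 9.4 × 10^-9) = 23.50 million years.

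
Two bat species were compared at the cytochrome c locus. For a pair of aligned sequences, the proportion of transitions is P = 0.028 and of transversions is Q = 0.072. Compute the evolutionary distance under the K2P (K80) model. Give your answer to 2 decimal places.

Under the Kimura two-parameter model, d = −½ ln(1 − 2P − Q) − ¼ ln(1 − 2Q).
1 − 2P − Q = 0.872, giving −½ ln(0.872) = 0.068483.
1 − 2Q = 0.856, giving −¼ ln(0.856) = 0.038871.
d = 0.068483 + 0.038871 = 0.107354.

0.11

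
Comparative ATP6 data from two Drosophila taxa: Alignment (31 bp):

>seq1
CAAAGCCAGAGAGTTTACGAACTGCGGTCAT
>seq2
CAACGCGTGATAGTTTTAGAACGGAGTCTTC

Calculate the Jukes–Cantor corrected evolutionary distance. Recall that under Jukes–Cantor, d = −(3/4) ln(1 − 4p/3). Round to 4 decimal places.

0.6143

The sequences differ at 13 of 31 sites, so p = 13/31 ≈ 0.419355.
d = −(3/4) ln(1 − 4p/3) = −0.75 ln(1 − 0.55914) = −0.75 ln(0.44086)
  = −0.75 × (-0.819028) = 0.614271 substitutions/site.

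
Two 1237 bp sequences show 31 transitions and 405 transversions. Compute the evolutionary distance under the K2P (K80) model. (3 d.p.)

0.503

P = 31/1237 ≈ 0.025061 and Q = 405/1237 ≈ 0.327405.
Under the Kimura two-parameter model, d = −½ ln(1 − 2P − Q) − ¼ ln(1 − 2Q).
1 − 2P − Q = 0.622473, giving −½ ln(0.622473) = 0.237028.
1 − 2Q = 0.34519, giving −¼ ln(0.34519) = 0.265915.
d = 0.237028 + 0.265915 = 0.502943.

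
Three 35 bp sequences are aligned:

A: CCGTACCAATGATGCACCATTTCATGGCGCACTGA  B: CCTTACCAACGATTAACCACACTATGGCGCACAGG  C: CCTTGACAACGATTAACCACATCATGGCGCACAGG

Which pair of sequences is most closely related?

A–B: 10/35 differ, p = 0.286, d = 0.360.
A–C: 10/35 differ, p = 0.286, d = 0.360.
B–C: 4/35 differ, p = 0.114, d = 0.124.
The smallest distance is between B and C.

B and C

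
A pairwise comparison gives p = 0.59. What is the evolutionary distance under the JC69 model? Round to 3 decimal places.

d = −(3/4) ln(1 − 4p/3) = −0.75 ln(1 − 0.786667) = −0.75 ln(0.213333)
  = −0.75 × (-1.544901) = 1.158676 substitutions/site.

1.159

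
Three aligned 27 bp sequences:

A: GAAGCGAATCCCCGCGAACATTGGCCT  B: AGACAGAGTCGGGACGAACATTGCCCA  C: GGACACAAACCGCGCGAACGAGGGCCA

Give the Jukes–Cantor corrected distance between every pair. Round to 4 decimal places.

A–B: 11/27 sites differ → p ≈ 0.407407, d = −0.75 ln(1 − 0.543209) = 0.587647 ≈ 0.5876.
A–C: 10/27 sites differ → p ≈ 0.37037, d = −0.75 ln(1 − 0.493827) = 0.510658 ≈ 0.5107.
B–C: 11/27 sites differ → p ≈ 0.407407, d = −0.75 ln(1 − 0.543209) = 0.587647 ≈ 0.5876.

d(A,B) = 0.5876, d(A,C) = 0.5107, d(B,C) = 0.5876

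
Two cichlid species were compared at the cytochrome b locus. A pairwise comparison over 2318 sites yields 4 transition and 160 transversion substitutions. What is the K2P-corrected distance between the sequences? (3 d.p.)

P = 4/2318 ≈ 0.001726 and Q = 160/2318 ≈ 0.069025.
Under the Kimura two-parameter model, d = −½ ln(1 − 2P − Q) − ¼ ln(1 − 2Q).
1 − 2P − Q = 0.927523, giving −½ ln(0.927523) = 0.037619.
1 − 2Q = 0.86195, giving −¼ ln(0.86195) = 0.037140.
d = 0.037619 + 0.037140 = 0.074759.

0.075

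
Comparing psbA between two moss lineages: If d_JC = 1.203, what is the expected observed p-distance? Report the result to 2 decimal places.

p = (3/4)(1 − e^(−4d/3)) = 0.75 × (1 − e^(-1.604)) = 0.75 × (1 − 0.201091) = 0.599182.

0.60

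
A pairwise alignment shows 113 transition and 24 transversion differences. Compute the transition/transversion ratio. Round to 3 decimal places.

4.708

R = 113/24 = 4.708333… ≈ 4.708 (to 3 d.p.).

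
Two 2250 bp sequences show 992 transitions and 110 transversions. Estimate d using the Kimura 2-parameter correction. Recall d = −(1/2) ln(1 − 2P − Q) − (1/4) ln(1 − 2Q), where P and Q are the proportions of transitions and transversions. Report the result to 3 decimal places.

1.360

P = 992/2250 ≈ 0.440889 and Q = 110/2250 ≈ 0.048889.
Under the Kimura two-parameter model, d = −½ ln(1 − 2P − Q) − ¼ ln(1 − 2Q).
1 − 2P − Q = 0.069333, giving −½ ln(0.069333) = 1.334417.
1 − 2Q = 0.902222, giving −¼ ln(0.902222) = 0.025724.
d = 1.334417 + 0.025724 = 1.360141.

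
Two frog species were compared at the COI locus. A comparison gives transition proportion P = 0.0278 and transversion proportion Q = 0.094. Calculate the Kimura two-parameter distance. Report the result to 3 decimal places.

Under the Kimura two-parameter model, d = −½ ln(1 − 2P − Q) − ¼ ln(1 − 2Q).
1 − 2P − Q = 0.8504, giving −½ ln(0.8504) = 0.081024.
1 − 2Q = 0.812, giving −¼ ln(0.812) = 0.052064.
d = 0.081024 + 0.052064 = 0.133088.

0.133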